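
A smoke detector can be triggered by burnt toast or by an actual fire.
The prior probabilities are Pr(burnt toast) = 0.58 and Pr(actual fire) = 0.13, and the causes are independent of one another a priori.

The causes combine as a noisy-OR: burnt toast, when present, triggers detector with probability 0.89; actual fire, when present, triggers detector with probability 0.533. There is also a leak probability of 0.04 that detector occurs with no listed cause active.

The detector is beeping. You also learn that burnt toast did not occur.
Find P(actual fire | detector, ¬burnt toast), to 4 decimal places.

Under noisy-OR, P(detector | causes) = 1 − (1−0.04)·∏(1−qᵢ) over the active causes.
P(detector | ¬burnt toast) = 0.04·0.87 + 0.55168·0.13 = 0.034800 + 0.071718 = 0.106518
Restricting to configurations with actual fire present: 0.55168·0.13 = 0.071718.
So P(actual fire | detector, ¬burnt toast) = 0.071718/0.106518 ≈ 0.6733.

P(actual fire | detector, ¬burnt toast) ≈ 0.6733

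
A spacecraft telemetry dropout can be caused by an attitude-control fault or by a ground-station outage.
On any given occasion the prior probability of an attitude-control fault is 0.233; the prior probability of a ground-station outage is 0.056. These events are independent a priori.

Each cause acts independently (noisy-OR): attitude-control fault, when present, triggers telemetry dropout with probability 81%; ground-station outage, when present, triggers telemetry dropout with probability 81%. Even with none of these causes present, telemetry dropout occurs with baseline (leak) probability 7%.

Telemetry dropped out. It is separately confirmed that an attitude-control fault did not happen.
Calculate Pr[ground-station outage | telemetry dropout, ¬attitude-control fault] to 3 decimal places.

Pr[ground-station outage | telemetry dropout, ¬attitude-control fault] ≈ 0.411

Under noisy-OR, P(telemetry dropout | causes) = 1 − (1−0.07)·∏(1−qᵢ) over the active causes.
Enumerate both values of ground-station outage and weight by the priors:
  P(telemetry dropout | ¬attitude-control fault) = 0.07×0.944 + 0.8233×0.056
        = 0.066080 + 0.046105 = 0.112185
Keeping only the ground-station outage-present terms gives 0.046105, so
  P(ground-station outage | telemetry dropout, ¬attitude-control fault) = 0.046105 / 0.112185 ≈ 0.411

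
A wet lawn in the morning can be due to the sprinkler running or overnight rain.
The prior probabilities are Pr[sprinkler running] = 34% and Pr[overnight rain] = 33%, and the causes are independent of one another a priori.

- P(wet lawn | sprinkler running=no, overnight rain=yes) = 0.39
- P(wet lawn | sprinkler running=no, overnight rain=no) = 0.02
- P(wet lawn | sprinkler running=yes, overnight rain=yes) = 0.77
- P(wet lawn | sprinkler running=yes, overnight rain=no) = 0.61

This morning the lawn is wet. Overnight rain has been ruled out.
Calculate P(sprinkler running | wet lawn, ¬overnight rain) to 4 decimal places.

P(sprinkler running | wet lawn, ¬overnight rain) ≈ 0.9402

For the numerator, keep only sprinkler running=true terms: 0.61*0.34 = 0.207400
Normalizer over all consistent configurations: 0.02*0.66 + 0.61*0.34 = 0.220600
P(sprinkler running | wet lawn, ¬overnight rain) = 0.207400/0.220600 ≈ 0.9402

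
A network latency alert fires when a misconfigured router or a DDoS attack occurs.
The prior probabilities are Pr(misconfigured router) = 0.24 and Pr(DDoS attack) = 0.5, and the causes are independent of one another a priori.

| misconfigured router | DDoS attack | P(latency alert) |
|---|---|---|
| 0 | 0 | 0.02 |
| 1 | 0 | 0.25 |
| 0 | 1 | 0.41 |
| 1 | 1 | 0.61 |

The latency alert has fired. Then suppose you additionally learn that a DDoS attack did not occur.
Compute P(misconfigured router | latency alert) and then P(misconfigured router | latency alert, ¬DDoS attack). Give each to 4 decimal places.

P(latency alert) = 0.02×0.76×0.5 + 0.41×0.76×0.5 + 0.25×0.24×0.5 + 0.61×0.24×0.5 = 0.007600 + 0.155800 + 0.030000 + 0.073200 = 0.266600
Restricting to configurations with misconfigured router present: 0.030000 + 0.073200 = 0.103200.
So P(misconfigured router | latency alert) = 0.103200/0.266600 ≈ 0.3871.

Now also conditioning on DDoS attack≠true:
By total probability over both values of misconfigured router:
  P(latency alert | ¬DDoS attack) = 0.02*0.76 + 0.25*0.24
        = 0.015200 + 0.060000 = 0.075200
Keeping only the misconfigured router-present terms gives 0.060000, so
  P(misconfigured router | latency alert, ¬DDoS attack) = 0.060000 / 0.075200 ≈ 0.7979
With DDoS attack excluded, misconfigured router must carry more of the explanatory weight for the latency alert.

P(misconfigured router | latency alert) ≈ 0.3871; P(misconfigured router | latency alert, ¬DDoS attack) ≈ 0.7979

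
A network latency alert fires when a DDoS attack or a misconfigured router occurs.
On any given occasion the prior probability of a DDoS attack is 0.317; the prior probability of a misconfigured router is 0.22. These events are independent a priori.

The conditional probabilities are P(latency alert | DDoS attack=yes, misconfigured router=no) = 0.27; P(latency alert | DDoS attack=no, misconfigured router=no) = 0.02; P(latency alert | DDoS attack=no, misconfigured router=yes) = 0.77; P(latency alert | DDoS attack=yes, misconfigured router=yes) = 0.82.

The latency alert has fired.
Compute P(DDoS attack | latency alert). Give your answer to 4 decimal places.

P(DDoS attack | latency alert) ≈ 0.4952

For the numerator, keep only DDoS attack=true terms: 0.066760 + 0.057187 = 0.123947
Normalizer over all consistent configurations: 0.02·0.683·0.78 + 0.77·0.683·0.22 + 0.27·0.317·0.78 + 0.82·0.317·0.22 = 0.250302
P(DDoS attack | latency alert) = 0.123947/0.250302 ≈ 0.4952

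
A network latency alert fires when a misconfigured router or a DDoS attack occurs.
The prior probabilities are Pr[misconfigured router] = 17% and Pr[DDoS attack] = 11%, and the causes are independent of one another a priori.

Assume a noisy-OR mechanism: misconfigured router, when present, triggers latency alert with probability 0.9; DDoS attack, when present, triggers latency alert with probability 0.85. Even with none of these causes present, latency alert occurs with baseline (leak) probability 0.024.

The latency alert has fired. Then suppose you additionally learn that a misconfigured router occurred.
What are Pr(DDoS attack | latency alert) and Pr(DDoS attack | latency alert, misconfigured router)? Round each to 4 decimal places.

Pr(DDoS attack | latency alert) ≈ 0.3845; Pr(DDoS attack | latency alert, misconfigured router) ≈ 0.1189

Under noisy-OR, P(latency alert | causes) = 1 − (1−0.024)·∏(1−qᵢ) over the active causes.
Enumerate the 4 (misconfigured router, DDoS attack) configurations and weight by the priors:
  P(latency alert) = 0.024×0.83×0.89 + 0.8536×0.83×0.11 + 0.9024×0.17×0.89 + 0.98536×0.17×0.11
        = 0.017729 + 0.077934 + 0.136533 + 0.018426 = 0.250622
Configurations with DDoS attack contribute 0.096360, so
  P(DDoS attack | latency alert) = 0.096360 / 0.250622 ≈ 0.3845

Now condition on the additional information:
P(latency alert | misconfigured router) = 0.9024×0.89 + 0.98536×0.11 = 0.803136 + 0.108390 = 0.911526
The DDoS attack-present share is 0.98536×0.11 = 0.108390.
So P(DDoS attack | latency alert, misconfigured router) = 0.108390/0.911526 ≈ 0.1189.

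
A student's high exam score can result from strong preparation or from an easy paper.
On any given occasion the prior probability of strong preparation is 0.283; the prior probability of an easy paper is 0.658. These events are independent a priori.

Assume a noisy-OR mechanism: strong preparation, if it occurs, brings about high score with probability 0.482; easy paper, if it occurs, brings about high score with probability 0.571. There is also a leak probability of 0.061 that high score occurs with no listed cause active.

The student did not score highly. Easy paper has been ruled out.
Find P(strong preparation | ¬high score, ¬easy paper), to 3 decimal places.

Under noisy-OR, P(high score | causes) = 1 − (1−0.061)·∏(1−qᵢ) over the active causes.
Numerator (weight on configurations with strong preparation): 0.486402*0.283 = 0.137652
Denominator P(¬high score | ¬easy paper): 0.939*0.717 + 0.486402*0.283 = 0.810915
P(strong preparation | ¬high score, ¬easy paper) = 0.137652/0.810915 ≈ 0.170

P(strong preparation | ¬high score, ¬easy paper) ≈ 0.170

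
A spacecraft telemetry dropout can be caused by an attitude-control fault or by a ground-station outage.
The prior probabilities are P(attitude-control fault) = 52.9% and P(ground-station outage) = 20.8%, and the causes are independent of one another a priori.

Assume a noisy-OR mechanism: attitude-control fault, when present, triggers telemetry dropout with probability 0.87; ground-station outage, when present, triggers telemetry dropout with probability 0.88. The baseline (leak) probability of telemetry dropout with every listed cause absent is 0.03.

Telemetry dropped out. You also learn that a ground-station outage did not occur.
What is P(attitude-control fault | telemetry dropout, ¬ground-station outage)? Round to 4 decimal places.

P(attitude-control fault | telemetry dropout, ¬ground-station outage) ≈ 0.9703

Under noisy-OR, P(telemetry dropout | causes) = 1 − (1−0.03)·∏(1−qᵢ) over the active causes.
Enumerate both values of attitude-control fault and weight by the priors:
  P(telemetry dropout | ¬ground-station outage) = 0.03·0.471 + 0.8739·0.529
        = 0.014130 + 0.462293 = 0.476423
Keeping only the attitude-control fault-present terms gives 0.462293, so
  P(attitude-control fault | telemetry dropout, ¬ground-station outage) = 0.462293 / 0.476423 ≈ 0.9703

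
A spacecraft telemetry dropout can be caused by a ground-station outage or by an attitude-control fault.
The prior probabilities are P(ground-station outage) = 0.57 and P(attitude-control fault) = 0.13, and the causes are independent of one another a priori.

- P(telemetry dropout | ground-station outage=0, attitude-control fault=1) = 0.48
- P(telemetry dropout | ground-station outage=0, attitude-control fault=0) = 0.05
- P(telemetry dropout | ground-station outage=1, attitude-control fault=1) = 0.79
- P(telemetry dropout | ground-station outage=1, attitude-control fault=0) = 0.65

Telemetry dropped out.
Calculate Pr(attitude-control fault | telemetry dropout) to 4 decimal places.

Pr(attitude-control fault | telemetry dropout) ≈ 0.2002

P(telemetry dropout) = 0.05*0.43*0.87 + 0.48*0.43*0.13 + 0.65*0.57*0.87 + 0.79*0.57*0.13 = 0.018705 + 0.026832 + 0.322335 + 0.058539 = 0.426411
Of this, 0.085371 comes from 0.026832 + 0.058539 (the attitude-control fault=true cases).
Hence the posterior is 0.085371/0.426411 ≈ 0.2002.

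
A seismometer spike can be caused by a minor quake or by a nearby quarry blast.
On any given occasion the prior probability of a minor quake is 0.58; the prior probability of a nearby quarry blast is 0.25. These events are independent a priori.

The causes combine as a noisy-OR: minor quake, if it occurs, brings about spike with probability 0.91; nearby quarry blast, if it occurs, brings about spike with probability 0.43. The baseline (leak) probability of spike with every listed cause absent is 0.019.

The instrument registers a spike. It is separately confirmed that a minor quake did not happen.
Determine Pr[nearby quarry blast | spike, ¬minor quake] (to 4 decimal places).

Under noisy-OR, P(spike | causes) = 1 − (1−0.019)·∏(1−qᵢ) over the active causes.
Sum P(spike|·) weighted by the priors over both values of nearby quarry blast:
  P(spike | ¬minor quake) = 0.019·0.75 + 0.44083·0.25
        = 0.014250 + 0.110207 = 0.124457
Configurations with nearby quarry blast contribute 0.110207, so
  P(nearby quarry blast | spike, ¬minor quake) = 0.110207 / 0.124457 ≈ 0.8855

Pr[nearby quarry blast | spike, ¬minor quake] ≈ 0.8855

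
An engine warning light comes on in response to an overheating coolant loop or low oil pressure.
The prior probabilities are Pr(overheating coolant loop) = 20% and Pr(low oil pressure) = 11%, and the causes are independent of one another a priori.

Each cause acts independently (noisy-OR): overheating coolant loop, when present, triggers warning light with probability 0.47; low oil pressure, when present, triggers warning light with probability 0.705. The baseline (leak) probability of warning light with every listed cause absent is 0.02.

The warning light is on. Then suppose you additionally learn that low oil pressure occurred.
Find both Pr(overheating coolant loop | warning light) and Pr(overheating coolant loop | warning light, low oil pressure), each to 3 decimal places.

Pr(overheating coolant loop | warning light) ≈ 0.576; Pr(overheating coolant loop | warning light, low oil pressure) ≈ 0.229

Under noisy-OR, P(warning light | causes) = 1 − (1−0.02)·∏(1−qᵢ) over the active causes.
P(warning light) = 0.02·0.8·0.89 + 0.7109·0.8·0.11 + 0.4806·0.2·0.89 + 0.846777·0.2·0.11 = 0.014240 + 0.062559 + 0.085547 + 0.018629 = 0.180975
Of this, 0.104176 comes from 0.085547 + 0.018629 (the overheating coolant loop=true cases).
So P(overheating coolant loop | warning light) = 0.104176/0.180975 ≈ 0.576.

Now also conditioning on low oil pressure=true:
By total probability over both values of overheating coolant loop:
  P(warning light | low oil pressure) = 0.7109*0.8 + 0.846777*0.2
        = 0.568720 + 0.169355 = 0.738075
The terms with overheating coolant loop present sum to 0.169355, so
  P(overheating coolant loop | warning light, low oil pressure) = 0.169355 / 0.738075 ≈ 0.229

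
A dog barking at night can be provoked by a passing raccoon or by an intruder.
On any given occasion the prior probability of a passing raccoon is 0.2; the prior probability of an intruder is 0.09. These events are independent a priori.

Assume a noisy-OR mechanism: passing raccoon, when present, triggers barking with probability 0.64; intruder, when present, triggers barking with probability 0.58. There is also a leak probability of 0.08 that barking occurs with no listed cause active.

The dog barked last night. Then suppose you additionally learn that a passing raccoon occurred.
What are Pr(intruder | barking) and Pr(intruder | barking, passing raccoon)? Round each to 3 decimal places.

Under noisy-OR, P(barking | causes) = 1 − (1−0.08)·∏(1−qᵢ) over the active causes.
For the numerator, keep only intruder=true terms: 0.044179 + 0.015496 = 0.059675
Normalizer over all consistent configurations: 0.08×0.8×0.91 + 0.6136×0.8×0.09 + 0.6688×0.2×0.91 + 0.860896×0.2×0.09 = 0.239637
P(intruder | barking) = 0.059675/0.239637 ≈ 0.249

Now also conditioning on passing raccoon=true:
Numerator (weight on configurations with intruder): 0.860896*0.09 = 0.077481
Normalizer over all consistent configurations: 0.6688*0.91 + 0.860896*0.09 = 0.686089
Posterior = 0.077481 / 0.686089 ≈ 0.113
Conditioning on passing raccoon lowers the posterior on intruder: the classic explaining-away effect in a common-effect structure.

Pr(intruder | barking) ≈ 0.249; Pr(intruder | barking, passing raccoon) ≈ 0.113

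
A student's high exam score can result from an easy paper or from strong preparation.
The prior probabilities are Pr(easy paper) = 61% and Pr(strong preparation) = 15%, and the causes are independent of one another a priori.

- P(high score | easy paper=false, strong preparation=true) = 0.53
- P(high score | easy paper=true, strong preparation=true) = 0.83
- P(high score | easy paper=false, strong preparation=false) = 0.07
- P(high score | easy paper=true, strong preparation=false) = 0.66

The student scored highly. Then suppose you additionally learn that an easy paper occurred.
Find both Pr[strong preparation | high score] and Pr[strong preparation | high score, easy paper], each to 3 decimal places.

Enumerate the 4 (easy paper, strong preparation) configurations and weight by the priors:
  P(high score) = 0.07*0.39*0.85 + 0.53*0.39*0.15 + 0.66*0.61*0.85 + 0.83*0.61*0.15
        = 0.023205 + 0.031005 + 0.342210 + 0.075945 = 0.472365
Keeping only the strong preparation-present terms gives 0.106950, so
  P(strong preparation | high score) = 0.106950 / 0.472365 ≈ 0.226

With the extra evidence:
Numerator (weight on configurations with strong preparation): 0.83·0.15 = 0.124500
The normalizing constant is 0.66·0.85 + 0.83·0.15 = 0.685500
P(strong preparation | high score, easy paper) = 0.124500/0.685500 ≈ 0.182

Pr[strong preparation | high score] ≈ 0.226; Pr[strong preparation | high score, easy paper] ≈ 0.182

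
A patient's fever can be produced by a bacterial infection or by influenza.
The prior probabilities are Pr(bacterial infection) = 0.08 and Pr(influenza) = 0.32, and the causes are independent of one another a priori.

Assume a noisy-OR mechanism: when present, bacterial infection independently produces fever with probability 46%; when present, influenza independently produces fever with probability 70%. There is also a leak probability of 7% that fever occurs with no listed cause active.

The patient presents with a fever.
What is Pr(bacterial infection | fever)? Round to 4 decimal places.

Under noisy-OR, P(fever | causes) = 1 − (1−0.07)·∏(1−qᵢ) over the active causes.
Sum P(fever|·) weighted by the priors over the 4 (bacterial infection, influenza) configurations:
  P(fever) = 0.07·0.92·0.68 + 0.721·0.92·0.32 + 0.4978·0.08·0.68 + 0.84934·0.08·0.32
        = 0.043792 + 0.212262 + 0.027080 + 0.021743 = 0.304877
The terms with bacterial infection present sum to 0.048823, so
  P(bacterial infection | fever) = 0.048823 / 0.304877 ≈ 0.1601

Pr(bacterial infection | fever) ≈ 0.1601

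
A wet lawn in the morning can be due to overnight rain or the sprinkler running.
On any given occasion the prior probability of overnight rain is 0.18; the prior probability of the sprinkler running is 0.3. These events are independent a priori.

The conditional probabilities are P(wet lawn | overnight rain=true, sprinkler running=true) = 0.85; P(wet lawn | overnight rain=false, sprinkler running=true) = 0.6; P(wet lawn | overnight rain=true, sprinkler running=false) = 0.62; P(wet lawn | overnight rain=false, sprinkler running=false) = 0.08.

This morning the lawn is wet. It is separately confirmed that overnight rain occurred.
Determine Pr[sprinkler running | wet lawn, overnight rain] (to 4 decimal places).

By total probability over both values of sprinkler running:
  P(wet lawn | overnight rain) = 0.62×0.7 + 0.85×0.3
        = 0.434000 + 0.255000 = 0.689000
Keeping only the sprinkler running-present terms gives 0.255000, so
  P(sprinkler running | wet lawn, overnight rain) = 0.255000 / 0.689000 ≈ 0.3701

Pr[sprinkler running | wet lawn, overnight rain] ≈ 0.3701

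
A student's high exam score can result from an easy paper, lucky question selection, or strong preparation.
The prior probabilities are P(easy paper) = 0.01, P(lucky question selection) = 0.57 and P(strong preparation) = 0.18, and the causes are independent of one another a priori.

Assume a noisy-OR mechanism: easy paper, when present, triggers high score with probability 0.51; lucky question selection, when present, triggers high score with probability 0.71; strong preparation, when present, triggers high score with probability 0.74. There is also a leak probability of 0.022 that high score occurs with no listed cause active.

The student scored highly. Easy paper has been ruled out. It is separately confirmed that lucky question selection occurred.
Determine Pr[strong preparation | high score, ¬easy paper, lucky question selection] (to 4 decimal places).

Under noisy-OR, P(high score | causes) = 1 − (1−0.022)·∏(1−qᵢ) over the active causes.
Weight on strong preparation=true, given the evidence: 0.926259*0.18 = 0.166727
The normalizing constant is 0.71638*0.82 + 0.926259*0.18 = 0.754159
Posterior = 0.166727 / 0.754159 ≈ 0.2211

Pr[strong preparation | high score, ¬easy paper, lucky question selection] ≈ 0.2211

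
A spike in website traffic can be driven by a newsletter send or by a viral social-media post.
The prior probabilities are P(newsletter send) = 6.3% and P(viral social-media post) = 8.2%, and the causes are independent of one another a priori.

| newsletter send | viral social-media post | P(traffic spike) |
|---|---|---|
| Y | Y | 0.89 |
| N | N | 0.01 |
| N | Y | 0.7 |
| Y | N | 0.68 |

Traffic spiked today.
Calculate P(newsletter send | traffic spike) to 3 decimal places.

P(traffic spike) = 0.01*0.937*0.918 + 0.7*0.937*0.082 + 0.68*0.063*0.918 + 0.89*0.063*0.082 = 0.008602 + 0.053784 + 0.039327 + 0.004598 = 0.106311
Of this, 0.043925 comes from 0.039327 + 0.004598 (the newsletter send=true cases).
So P(newsletter send | traffic spike) = 0.043925/0.106311 ≈ 0.413.

P(newsletter send | traffic spike) ≈ 0.413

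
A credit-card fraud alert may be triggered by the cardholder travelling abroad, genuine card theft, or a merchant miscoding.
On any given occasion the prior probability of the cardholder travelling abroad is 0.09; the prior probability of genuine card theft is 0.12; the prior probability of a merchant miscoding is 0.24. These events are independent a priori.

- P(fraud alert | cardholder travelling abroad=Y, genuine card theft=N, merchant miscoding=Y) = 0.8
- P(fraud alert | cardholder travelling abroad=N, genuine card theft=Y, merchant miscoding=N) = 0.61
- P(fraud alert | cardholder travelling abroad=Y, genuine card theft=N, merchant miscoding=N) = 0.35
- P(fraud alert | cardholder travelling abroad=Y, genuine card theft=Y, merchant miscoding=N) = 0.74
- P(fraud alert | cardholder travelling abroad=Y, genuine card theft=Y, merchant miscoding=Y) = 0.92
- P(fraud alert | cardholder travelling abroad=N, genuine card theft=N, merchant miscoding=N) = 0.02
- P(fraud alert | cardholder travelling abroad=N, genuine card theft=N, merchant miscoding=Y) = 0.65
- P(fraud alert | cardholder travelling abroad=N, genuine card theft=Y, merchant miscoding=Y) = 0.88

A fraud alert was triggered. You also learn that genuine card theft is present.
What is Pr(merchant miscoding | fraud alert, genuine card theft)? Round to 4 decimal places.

Pr(merchant miscoding | fraud alert, genuine card theft) ≈ 0.3098

P(fraud alert | genuine card theft) = 0.61*0.91*0.76 + 0.88*0.91*0.24 + 0.74*0.09*0.76 + 0.92*0.09*0.24 = 0.421876 + 0.192192 + 0.050616 + 0.019872 = 0.684556
The merchant miscoding-present share is 0.192192 + 0.019872 = 0.212064.
Hence the posterior is 0.212064/0.684556 ≈ 0.3098.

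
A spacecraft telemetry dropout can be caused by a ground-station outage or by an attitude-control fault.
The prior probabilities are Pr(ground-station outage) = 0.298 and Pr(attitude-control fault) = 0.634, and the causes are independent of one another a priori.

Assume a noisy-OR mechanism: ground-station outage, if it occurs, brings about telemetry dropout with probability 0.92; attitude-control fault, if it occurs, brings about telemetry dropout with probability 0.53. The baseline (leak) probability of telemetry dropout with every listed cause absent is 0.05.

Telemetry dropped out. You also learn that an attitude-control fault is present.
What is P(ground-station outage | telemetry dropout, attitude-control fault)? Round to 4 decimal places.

Under noisy-OR, P(telemetry dropout | causes) = 1 − (1−0.05)·∏(1−qᵢ) over the active causes.
For the numerator, keep only ground-station outage=true terms: 0.96428·0.298 = 0.287355
The normalizing constant is 0.5535·0.702 + 0.96428·0.298 = 0.675912
P(ground-station outage | telemetry dropout, attitude-control fault) = 0.287355/0.675912 ≈ 0.4251

P(ground-station outage | telemetry dropout, attitude-control fault) ≈ 0.4251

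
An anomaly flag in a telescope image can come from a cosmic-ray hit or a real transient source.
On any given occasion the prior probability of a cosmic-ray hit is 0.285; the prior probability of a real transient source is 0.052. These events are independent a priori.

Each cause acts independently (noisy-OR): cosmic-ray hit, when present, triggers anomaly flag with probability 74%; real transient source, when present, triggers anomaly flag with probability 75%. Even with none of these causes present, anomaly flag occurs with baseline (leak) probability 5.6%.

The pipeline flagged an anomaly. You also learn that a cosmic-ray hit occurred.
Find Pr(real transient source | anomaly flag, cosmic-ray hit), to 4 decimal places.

Under noisy-OR, P(anomaly flag | causes) = 1 − (1−0.056)·∏(1−qᵢ) over the active causes.
Weight on real transient source=true, given the evidence: 0.93864×0.052 = 0.048809
The normalizing constant is 0.75456×0.948 + 0.93864×0.052 = 0.764132
P(real transient source | anomaly flag, cosmic-ray hit) = 0.048809/0.764132 ≈ 0.0639

Pr(real transient source | anomaly flag, cosmic-ray hit) ≈ 0.0639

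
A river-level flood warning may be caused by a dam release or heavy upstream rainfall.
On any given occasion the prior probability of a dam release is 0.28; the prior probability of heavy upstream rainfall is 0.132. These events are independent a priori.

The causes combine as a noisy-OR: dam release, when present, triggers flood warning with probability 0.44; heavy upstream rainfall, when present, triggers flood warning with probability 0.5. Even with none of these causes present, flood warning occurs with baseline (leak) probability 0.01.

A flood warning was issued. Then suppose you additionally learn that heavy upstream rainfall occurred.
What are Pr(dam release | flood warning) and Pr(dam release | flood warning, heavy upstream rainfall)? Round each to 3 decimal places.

Pr(dam release | flood warning) ≈ 0.713; Pr(dam release | flood warning, heavy upstream rainfall) ≈ 0.358

Under noisy-OR, P(flood warning | causes) = 1 − (1−0.01)·∏(1−qᵢ) over the active causes.
P(flood warning) = 0.01×0.72×0.868 + 0.505×0.72×0.132 + 0.4456×0.28×0.868 + 0.7228×0.28×0.132 = 0.006250 + 0.047995 + 0.108299 + 0.026715 = 0.189259
Restricting to configurations with dam release present: 0.108299 + 0.026715 = 0.135014.
Hence the posterior is 0.135014/0.189259 ≈ 0.713.

With the extra evidence:
By total probability over both values of dam release:
  P(flood warning | heavy upstream rainfall) = 0.505×0.72 + 0.7228×0.28
        = 0.363600 + 0.202384 = 0.565984
Configurations with dam release contribute 0.202384, so
  P(dam release | flood warning, heavy upstream rainfall) = 0.202384 / 0.565984 ≈ 0.358
This is intercausal reasoning (explaining away): once heavy upstream rainfall accounts for the flood warning, dam release becomes less likely.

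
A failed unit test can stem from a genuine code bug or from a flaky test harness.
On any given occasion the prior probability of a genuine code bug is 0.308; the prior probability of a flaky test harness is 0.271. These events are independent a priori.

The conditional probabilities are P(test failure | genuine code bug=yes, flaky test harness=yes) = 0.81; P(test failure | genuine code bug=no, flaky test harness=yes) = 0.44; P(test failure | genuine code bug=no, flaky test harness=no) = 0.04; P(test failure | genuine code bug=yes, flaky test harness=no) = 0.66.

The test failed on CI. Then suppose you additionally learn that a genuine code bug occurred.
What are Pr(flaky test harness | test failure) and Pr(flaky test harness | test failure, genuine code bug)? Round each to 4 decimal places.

Pr(flaky test harness | test failure) ≈ 0.4714; Pr(flaky test harness | test failure, genuine code bug) ≈ 0.3133

Weight on flaky test harness=true, given the evidence: 0.082514 + 0.067609 = 0.150123
Denominator P(test failure): 0.04*0.692*0.729 + 0.44*0.692*0.271 + 0.66*0.308*0.729 + 0.81*0.308*0.271 = 0.318493
P(flaky test harness | test failure) = 0.150123/0.318493 ≈ 0.4714

With the extra evidence:
For the numerator, keep only flaky test harness=true terms: 0.81×0.271 = 0.219510
The normalizing constant is 0.66×0.729 + 0.81×0.271 = 0.700650
P(flaky test harness | test failure, genuine code bug) = 0.219510/0.700650 ≈ 0.3133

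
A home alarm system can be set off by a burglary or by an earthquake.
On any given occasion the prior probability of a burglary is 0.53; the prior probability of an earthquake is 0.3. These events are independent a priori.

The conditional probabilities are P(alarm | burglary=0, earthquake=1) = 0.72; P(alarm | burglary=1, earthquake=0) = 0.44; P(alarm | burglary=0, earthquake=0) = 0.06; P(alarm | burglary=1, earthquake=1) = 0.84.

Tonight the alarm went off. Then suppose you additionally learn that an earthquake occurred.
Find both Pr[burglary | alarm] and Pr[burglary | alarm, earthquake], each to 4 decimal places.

Pr[burglary | alarm] ≈ 0.7099; Pr[burglary | alarm, earthquake] ≈ 0.5681

Numerator (weight on configurations with burglary): 0.163240 + 0.133560 = 0.296800
Normalizer over all consistent configurations: 0.06·0.47·0.7 + 0.72·0.47·0.3 + 0.44·0.53·0.7 + 0.84·0.53·0.3 = 0.418060
Posterior = 0.296800 / 0.418060 ≈ 0.7099

With the extra evidence:
By total probability over both values of burglary:
  P(alarm | earthquake) = 0.72*0.47 + 0.84*0.53
        = 0.338400 + 0.445200 = 0.783600
Configurations with burglary contribute 0.445200, so
  P(burglary | alarm, earthquake) = 0.445200 / 0.783600 ≈ 0.5681
— earthquake explains away the evidence for burglary.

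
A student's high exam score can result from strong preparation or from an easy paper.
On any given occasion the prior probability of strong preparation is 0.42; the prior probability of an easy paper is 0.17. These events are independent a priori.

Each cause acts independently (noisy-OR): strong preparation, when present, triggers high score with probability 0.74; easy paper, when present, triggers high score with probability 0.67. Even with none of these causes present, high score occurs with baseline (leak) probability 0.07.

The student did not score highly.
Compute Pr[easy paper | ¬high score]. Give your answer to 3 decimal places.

Pr[easy paper | ¬high score] ≈ 0.063

Under noisy-OR, P(high score | causes) = 1 − (1−0.07)·∏(1−qᵢ) over the active causes.
For the numerator, keep only easy paper=true terms: 0.030260 + 0.005697 = 0.035957
Denominator P(¬high score): 0.93*0.58*0.83 + 0.3069*0.58*0.17 + 0.2418*0.42*0.83 + 0.079794*0.42*0.17 = 0.567950
Posterior = 0.035957 / 0.567950 ≈ 0.063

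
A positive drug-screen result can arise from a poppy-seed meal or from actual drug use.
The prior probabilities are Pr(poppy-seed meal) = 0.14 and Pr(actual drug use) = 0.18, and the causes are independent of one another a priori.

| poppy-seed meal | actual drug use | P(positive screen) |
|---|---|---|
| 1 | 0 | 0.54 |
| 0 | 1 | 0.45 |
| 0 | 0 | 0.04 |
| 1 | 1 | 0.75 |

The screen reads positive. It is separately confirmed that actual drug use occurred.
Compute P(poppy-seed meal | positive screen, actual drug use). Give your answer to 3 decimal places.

P(positive screen | actual drug use) = 0.45·0.86 + 0.75·0.14 = 0.387000 + 0.105000 = 0.492000
The poppy-seed meal-present share is 0.75·0.14 = 0.105000.
P(poppy-seed meal | positive screen, actual drug use) = 0.105000 / 0.492000 ≈ 0.213

P(poppy-seed meal | positive screen, actual drug use) ≈ 0.213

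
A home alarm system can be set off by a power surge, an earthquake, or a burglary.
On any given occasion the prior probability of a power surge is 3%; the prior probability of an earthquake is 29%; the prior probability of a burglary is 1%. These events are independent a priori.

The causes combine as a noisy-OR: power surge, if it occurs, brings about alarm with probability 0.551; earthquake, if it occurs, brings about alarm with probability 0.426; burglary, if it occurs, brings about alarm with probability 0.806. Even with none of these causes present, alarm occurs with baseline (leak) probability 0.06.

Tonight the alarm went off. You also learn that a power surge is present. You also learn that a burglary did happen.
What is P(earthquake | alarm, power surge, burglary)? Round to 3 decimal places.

Under noisy-OR, P(alarm | causes) = 1 − (1−0.06)·∏(1−qᵢ) over the active causes.
Weight on earthquake=true, given the evidence: 0.953001·0.29 = 0.276370
The normalizing constant is 0.91812·0.71 + 0.953001·0.29 = 0.928235
Posterior = 0.276370 / 0.928235 ≈ 0.298

P(earthquake | alarm, power surge, burglary) ≈ 0.298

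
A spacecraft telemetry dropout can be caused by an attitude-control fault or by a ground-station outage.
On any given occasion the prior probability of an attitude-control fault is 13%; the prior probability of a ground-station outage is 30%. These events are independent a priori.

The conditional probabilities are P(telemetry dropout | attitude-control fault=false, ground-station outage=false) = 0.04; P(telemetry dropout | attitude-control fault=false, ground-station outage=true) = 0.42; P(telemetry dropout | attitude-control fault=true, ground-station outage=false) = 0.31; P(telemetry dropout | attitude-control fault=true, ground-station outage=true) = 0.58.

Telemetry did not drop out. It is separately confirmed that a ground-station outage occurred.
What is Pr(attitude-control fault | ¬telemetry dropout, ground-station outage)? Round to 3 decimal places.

P(¬telemetry dropout | ground-station outage) = 0.58*0.87 + 0.42*0.13 = 0.504600 + 0.054600 = 0.559200
The attitude-control fault-present share is 0.42*0.13 = 0.054600.
Hence the posterior is 0.054600/0.559200 ≈ 0.098.

Pr(attitude-control fault | ¬telemetry dropout, ground-station outage) ≈ 0.098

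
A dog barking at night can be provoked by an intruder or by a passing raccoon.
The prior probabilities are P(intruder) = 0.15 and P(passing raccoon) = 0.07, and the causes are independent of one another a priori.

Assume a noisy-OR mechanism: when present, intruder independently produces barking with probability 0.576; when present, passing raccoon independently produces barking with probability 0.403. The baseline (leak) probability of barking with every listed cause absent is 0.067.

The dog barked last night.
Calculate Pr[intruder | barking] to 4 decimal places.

Pr[intruder | barking] ≈ 0.5379

Under noisy-OR, P(barking | causes) = 1 − (1−0.067)·∏(1−qᵢ) over the active causes.
Sum P(barking|·) weighted by the priors over the 4 (intruder, passing raccoon) configurations:
  P(barking) = 0.067×0.85×0.93 + 0.442999×0.85×0.07 + 0.604408×0.15×0.93 + 0.763832×0.15×0.07
        = 0.052964 + 0.026358 + 0.084315 + 0.008020 = 0.171657
Keeping only the intruder-present terms gives 0.092335, so
  P(intruder | barking) = 0.092335 / 0.171657 ≈ 0.5379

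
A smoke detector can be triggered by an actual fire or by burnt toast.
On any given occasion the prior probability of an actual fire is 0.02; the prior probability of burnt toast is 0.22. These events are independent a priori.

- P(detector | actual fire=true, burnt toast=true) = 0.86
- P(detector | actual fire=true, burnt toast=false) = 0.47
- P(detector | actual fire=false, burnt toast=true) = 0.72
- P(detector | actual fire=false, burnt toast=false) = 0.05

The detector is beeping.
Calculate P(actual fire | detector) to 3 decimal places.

P(actual fire | detector) ≈ 0.054

Sum P(detector|·) weighted by the priors over the 4 (actual fire, burnt toast) configurations:
  P(detector) = 0.05×0.98×0.78 + 0.72×0.98×0.22 + 0.47×0.02×0.78 + 0.86×0.02×0.22
        = 0.038220 + 0.155232 + 0.007332 + 0.003784 = 0.204568
Configurations with actual fire contribute 0.011116, so
  P(actual fire | detector) = 0.011116 / 0.204568 ≈ 0.054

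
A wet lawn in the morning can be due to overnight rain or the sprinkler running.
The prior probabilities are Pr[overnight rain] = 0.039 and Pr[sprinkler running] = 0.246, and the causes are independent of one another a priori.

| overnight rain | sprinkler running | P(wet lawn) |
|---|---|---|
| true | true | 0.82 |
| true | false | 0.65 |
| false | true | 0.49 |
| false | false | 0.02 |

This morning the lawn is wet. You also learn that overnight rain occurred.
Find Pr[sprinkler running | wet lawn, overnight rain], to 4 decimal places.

Weight on sprinkler running=true, given the evidence: 0.82·0.246 = 0.201720
The normalizing constant is 0.65·0.754 + 0.82·0.246 = 0.691820
P(sprinkler running | wet lawn, overnight rain) = 0.201720/0.691820 ≈ 0.2916

Pr[sprinkler running | wet lawn, overnight rain] ≈ 0.2916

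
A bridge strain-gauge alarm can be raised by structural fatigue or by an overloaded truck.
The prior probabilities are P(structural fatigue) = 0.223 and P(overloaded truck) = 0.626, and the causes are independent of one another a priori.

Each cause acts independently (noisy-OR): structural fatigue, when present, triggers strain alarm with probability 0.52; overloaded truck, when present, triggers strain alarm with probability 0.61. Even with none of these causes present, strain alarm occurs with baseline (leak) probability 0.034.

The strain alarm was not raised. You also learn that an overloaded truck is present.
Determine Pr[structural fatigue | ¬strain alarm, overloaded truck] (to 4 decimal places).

Pr[structural fatigue | ¬strain alarm, overloaded truck] ≈ 0.1211

Under noisy-OR, P(strain alarm | causes) = 1 − (1−0.034)·∏(1−qᵢ) over the active causes.
Weight on structural fatigue=true, given the evidence: 0.180835*0.223 = 0.040326
The normalizing constant is 0.37674*0.777 + 0.180835*0.223 = 0.333053
Posterior = 0.040326 / 0.333053 ≈ 0.1211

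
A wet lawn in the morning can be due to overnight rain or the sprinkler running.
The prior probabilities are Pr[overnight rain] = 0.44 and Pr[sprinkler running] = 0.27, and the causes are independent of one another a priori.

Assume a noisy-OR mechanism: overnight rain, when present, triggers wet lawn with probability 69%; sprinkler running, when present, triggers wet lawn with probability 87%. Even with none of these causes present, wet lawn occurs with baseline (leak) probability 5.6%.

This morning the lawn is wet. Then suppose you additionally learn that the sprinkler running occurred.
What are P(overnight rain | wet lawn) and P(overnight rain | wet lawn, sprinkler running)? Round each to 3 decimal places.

Under noisy-OR, P(wet lawn | causes) = 1 − (1−0.056)·∏(1−qᵢ) over the active causes.
Weight on overnight rain=true, given the evidence: 0.227204 + 0.114280 = 0.341484
Denominator P(wet lawn): 0.056×0.56×0.73 + 0.87728×0.56×0.27 + 0.70736×0.44×0.73 + 0.961957×0.44×0.27 = 0.497022
P(overnight rain | wet lawn) = 0.341484/0.497022 ≈ 0.687

Now also conditioning on sprinkler running=true:
P(wet lawn | sprinkler running) = 0.87728·0.56 + 0.961957·0.44 = 0.491277 + 0.423261 = 0.914538
Restricting to configurations with overnight rain present: 0.961957·0.44 = 0.423261.
P(overnight rain | wet lawn, sprinkler running) = 0.423261 / 0.914538 ≈ 0.463

P(overnight rain | wet lawn) ≈ 0.687; P(overnight rain | wet lawn, sprinkler running) ≈ 0.463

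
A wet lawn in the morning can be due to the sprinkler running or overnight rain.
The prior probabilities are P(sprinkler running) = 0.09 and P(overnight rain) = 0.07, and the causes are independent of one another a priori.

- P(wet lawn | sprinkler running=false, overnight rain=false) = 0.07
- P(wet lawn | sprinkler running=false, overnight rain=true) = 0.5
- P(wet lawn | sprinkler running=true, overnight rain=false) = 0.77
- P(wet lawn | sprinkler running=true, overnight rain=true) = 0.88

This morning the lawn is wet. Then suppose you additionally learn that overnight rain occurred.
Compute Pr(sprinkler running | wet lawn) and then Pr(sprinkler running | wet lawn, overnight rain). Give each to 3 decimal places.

P(wet lawn) = 0.07*0.91*0.93 + 0.5*0.91*0.07 + 0.77*0.09*0.93 + 0.88*0.09*0.07 = 0.059241 + 0.031850 + 0.064449 + 0.005544 = 0.161084
Restricting to configurations with sprinkler running present: 0.064449 + 0.005544 = 0.069993.
Hence the posterior is 0.069993/0.161084 ≈ 0.435.

With the extra evidence:
Enumerate both values of sprinkler running and weight by the priors:
  P(wet lawn | overnight rain) = 0.5×0.91 + 0.88×0.09
        = 0.455000 + 0.079200 = 0.534200
The terms with sprinkler running present sum to 0.079200, so
  P(sprinkler running | wet lawn, overnight rain) = 0.079200 / 0.534200 ≈ 0.148
— overnight rain explains away the evidence for sprinkler running.

Pr(sprinkler running | wet lawn) ≈ 0.435; Pr(sprinkler running | wet lawn, overnight rain) ≈ 0.148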